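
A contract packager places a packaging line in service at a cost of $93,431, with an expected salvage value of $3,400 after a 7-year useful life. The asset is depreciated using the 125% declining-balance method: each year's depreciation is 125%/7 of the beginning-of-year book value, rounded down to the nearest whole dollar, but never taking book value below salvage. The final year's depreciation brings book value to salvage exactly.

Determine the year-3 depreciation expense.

Depreciable base = $93,431 − $3,400 = $90,031.
Year 1: ⌊$93,431 × 125%/7⌋ = $16,684. Book value $76,747.
Year 2: ⌊$76,747 × 125%/7⌋ = $13,704. Book value $63,043.
Year 3: ⌊$63,043 × 125%/7⌋ = $11,257. Book value $51,786.

$11,257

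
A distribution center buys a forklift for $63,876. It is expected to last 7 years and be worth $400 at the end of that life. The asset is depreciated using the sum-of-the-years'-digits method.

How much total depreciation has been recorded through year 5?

$56,675

Depreciable base = $63,876 − $400 = $63,476.
Sum of the years' digits = 7+6+5+4+3+2+1 = 28.
Year 1: $63,476 × 7/28 = $15,869. Book value $48,007.
Year 2: $63,476 × 6/28 = $13,602. Book value $34,405.
Year 3: $63,476 × 5/28 = $11,335. Book value $23,070.
Year 4: $63,476 × 4/28 = $9,068. Book value $14,002.
Year 5: $63,476 × 3/28 = $6,801. Book value $7,201.
Accumulated through year 5 = $63,876 − $7,201 = $56,675.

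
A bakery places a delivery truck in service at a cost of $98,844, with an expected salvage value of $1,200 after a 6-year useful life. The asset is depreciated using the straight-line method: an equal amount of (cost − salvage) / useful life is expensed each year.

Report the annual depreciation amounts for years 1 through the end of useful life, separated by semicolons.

Depreciable base = $98,844 − $1,200 = $97,644.
Annual expense = $97,644 / 6 = $16,274.
End of year 1: book value $82,570.
End of year 2: book value $66,296.
End of year 3: book value $50,022.
End of year 4: book value $33,748.
End of year 5: book value $17,474.
End of year 6: book value $1,200.

$16,274; $16,274; $16,274; $16,274; $16,274; $16,274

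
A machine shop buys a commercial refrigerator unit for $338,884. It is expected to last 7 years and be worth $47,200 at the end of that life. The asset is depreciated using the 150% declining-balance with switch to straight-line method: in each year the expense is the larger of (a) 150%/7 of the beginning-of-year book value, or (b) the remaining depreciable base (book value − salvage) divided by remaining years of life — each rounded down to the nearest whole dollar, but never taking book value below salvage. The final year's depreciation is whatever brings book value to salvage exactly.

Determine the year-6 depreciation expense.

Depreciable base = $338,884 − $47,200 = $291,684.
Year 1: DB = ⌊$338,884 × 150%/7⌋ = $72,618; SL = ⌊$291,684/7⌋ = $41,669 → take DB $72,618. Book value $266,266.
Year 2: DB = ⌊$266,266 × 150%/7⌋ = $57,057; SL = ⌊$219,066/6⌋ = $36,511 → take DB $57,057. Book value $209,209.
Year 3: DB = ⌊$209,209 × 150%/7⌋ = $44,830; SL = ⌊$162,009/5⌋ = $32,401 → take DB $44,830. Book value $164,379.
Year 4: DB = ⌊$164,379 × 150%/7⌋ = $35,224; SL = ⌊$117,179/4⌋ = $29,294 → take DB $35,224. Book value $129,155.
Year 5: DB = ⌊$129,155 × 150%/7⌋ = $27,676; SL = ⌊$81,955/3⌋ = $27,318 → take DB $27,676. Book value $101,479.
Year 6: DB = ⌊$101,479 × 150%/7⌋ = $21,745; SL = ⌊$54,279/2⌋ = $27,139 → take SL $27,139. Book value $74,340.

$27,139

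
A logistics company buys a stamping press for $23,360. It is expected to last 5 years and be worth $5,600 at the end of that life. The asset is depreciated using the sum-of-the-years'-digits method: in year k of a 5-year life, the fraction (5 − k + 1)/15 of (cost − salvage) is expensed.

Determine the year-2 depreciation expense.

$4,736

Depreciable base = $23,360 − $5,600 = $17,760.
Sum of the years' digits = 5+4+3+2+1 = 15.
Year 1: $17,760 × 5/15 = $5,920. Book value $17,440.
Year 2: $17,760 × 4/15 = $4,736. Book value $12,704.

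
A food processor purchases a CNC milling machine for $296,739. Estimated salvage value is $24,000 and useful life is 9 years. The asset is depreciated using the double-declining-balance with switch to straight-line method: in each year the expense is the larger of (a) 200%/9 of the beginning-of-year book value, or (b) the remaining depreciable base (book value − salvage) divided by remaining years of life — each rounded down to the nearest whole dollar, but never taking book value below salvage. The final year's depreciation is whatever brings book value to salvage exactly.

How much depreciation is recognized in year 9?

$13,548

Depreciable base = $296,739 − $24,000 = $272,739.
Year 1: DB = ⌊$296,739 × 200%/9⌋ = $65,942; SL = ⌊$272,739/9⌋ = $30,304 → take DB $65,942. Book value $230,797.
Year 2: DB = ⌊$230,797 × 200%/9⌋ = $51,288; SL = ⌊$206,797/8⌋ = $25,849 → take DB $51,288. Book value $179,509.
Year 3: DB = ⌊$179,509 × 200%/9⌋ = $39,890; SL = ⌊$155,509/7⌋ = $22,215 → take DB $39,890. Book value $139,619.
Year 4: DB = ⌊$139,619 × 200%/9⌋ = $31,026; SL = ⌊$115,619/6⌋ = $19,269 → take DB $31,026. Book value $108,593.
Year 5: DB = ⌊$108,593 × 200%/9⌋ = $24,131; SL = ⌊$84,593/5⌋ = $16,918 → take DB $24,131. Book value $84,462.
Year 6: DB = ⌊$84,462 × 200%/9⌋ = $18,769; SL = ⌊$60,462/4⌋ = $15,115 → take DB $18,769. Book value $65,693.
Year 7: DB = ⌊$65,693 × 200%/9⌋ = $14,598; SL = ⌊$41,693/3⌋ = $13,897 → take DB $14,598. Book value $51,095.
Year 8: DB = ⌊$51,095 × 200%/9⌋ = $11,354; SL = ⌊$27,095/2⌋ = $13,547 → take SL $13,547. Book value $37,548.
Year 9 (final): $37,548 − $24,000 = $13,548. Book value $24,000.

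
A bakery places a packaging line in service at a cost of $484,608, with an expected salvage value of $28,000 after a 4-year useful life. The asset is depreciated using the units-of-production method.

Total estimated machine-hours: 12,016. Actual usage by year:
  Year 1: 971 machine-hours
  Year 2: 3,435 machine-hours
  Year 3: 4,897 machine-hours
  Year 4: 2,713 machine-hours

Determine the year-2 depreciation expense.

Depreciable base = $484,608 − $28,000 = $456,608.
Rate = $456,608 / 12,016 machine-hours = $38 per machine-hour.
Year 1: 971 × $38 = $36,898. Book value $447,710.
Year 2: 3,435 × $38 = $130,530. Book value $317,180.

$130,530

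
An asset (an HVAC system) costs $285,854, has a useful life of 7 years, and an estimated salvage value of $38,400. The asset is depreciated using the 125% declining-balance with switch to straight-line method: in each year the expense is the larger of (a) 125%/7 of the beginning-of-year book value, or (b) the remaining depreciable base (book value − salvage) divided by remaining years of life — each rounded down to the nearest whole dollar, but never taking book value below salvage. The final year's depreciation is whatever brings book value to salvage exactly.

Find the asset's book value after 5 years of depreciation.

$98,419

Depreciable base = $285,854 − $38,400 = $247,454.
Year 1: DB = ⌊$285,854 × 125%/7⌋ = $51,045; SL = ⌊$247,454/7⌋ = $35,350 → take DB $51,045. Book value $234,809.
Year 2: DB = ⌊$234,809 × 125%/7⌋ = $41,930; SL = ⌊$196,409/6⌋ = $32,734 → take DB $41,930. Book value $192,879.
Year 3: DB = ⌊$192,879 × 125%/7⌋ = $34,442; SL = ⌊$154,479/5⌋ = $30,895 → take DB $34,442. Book value $158,437.
Year 4: DB = ⌊$158,437 × 125%/7⌋ = $28,292; SL = ⌊$120,037/4⌋ = $30,009 → take SL $30,009. Book value $128,428.
Year 5: DB = ⌊$128,428 × 125%/7⌋ = $22,933; SL = ⌊$90,028/3⌋ = $30,009 → take SL $30,009. Book value $98,419.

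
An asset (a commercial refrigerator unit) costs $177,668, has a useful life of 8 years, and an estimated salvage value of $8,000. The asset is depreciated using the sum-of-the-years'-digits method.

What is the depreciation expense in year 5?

$18,852

Depreciable base = $177,668 − $8,000 = $169,668.
Sum of the years' digits = 8+7+6+5+4+3+2+1 = 36.
Year 1: $169,668 × 8/36 = $37,704. Book value $139,964.
Year 2: $169,668 × 7/36 = $32,991. Book value $106,973.
Year 3: $169,668 × 6/36 = $28,278. Book value $78,695.
Year 4: $169,668 × 5/36 = $23,565. Book value $55,130.
Year 5: $169,668 × 4/36 = $18,852. Book value $36,278.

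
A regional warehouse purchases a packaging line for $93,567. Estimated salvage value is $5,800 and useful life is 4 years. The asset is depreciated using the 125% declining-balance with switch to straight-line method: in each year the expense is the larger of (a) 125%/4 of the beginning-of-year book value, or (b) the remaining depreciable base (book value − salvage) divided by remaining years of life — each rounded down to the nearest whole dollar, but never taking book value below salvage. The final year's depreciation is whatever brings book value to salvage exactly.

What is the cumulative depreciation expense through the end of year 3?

Depreciable base = $93,567 − $5,800 = $87,767.
Year 1: DB = ⌊$93,567 × 125%/4⌋ = $29,239; SL = ⌊$87,767/4⌋ = $21,941 → take DB $29,239. Book value $64,328.
Year 2: DB = ⌊$64,328 × 125%/4⌋ = $20,102; SL = ⌊$58,528/3⌋ = $19,509 → take DB $20,102. Book value $44,226.
Year 3: DB = ⌊$44,226 × 125%/4⌋ = $13,820; SL = ⌊$38,426/2⌋ = $19,213 → take SL $19,213. Book value $25,013.
Accumulated through year 3 = $93,567 − $25,013 = $68,554.

$68,554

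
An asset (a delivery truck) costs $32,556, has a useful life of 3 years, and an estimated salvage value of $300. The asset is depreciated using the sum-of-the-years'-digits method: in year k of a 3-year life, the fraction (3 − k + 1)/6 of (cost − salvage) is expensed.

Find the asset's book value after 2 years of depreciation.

Depreciable base = $32,556 − $300 = $32,256.
Sum of the years' digits = 3+2+1 = 6.
Year 1: $32,256 × 3/6 = $16,128. Book value $16,428.
Year 2: $32,256 × 2/6 = $10,752. Book value $5,676.

$5,676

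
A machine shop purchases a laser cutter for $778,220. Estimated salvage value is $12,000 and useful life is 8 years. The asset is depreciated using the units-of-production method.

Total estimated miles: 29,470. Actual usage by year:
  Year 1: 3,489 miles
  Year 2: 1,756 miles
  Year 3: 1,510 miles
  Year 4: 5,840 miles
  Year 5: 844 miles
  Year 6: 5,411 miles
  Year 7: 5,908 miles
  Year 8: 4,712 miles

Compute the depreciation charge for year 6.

Depreciable base = $778,220 − $12,000 = $766,220.
Rate = $766,220 / 29,470 miles = $26 per mile.
Year 1: 3,489 × $26 = $90,714. Book value $687,506.
Year 2: 1,756 × $26 = $45,656. Book value $641,850.
Year 3: 1,510 × $26 = $39,260. Book value $602,590.
Year 4: 5,840 × $26 = $151,840. Book value $450,750.
Year 5: 844 × $26 = $21,944. Book value $428,806.
Year 6: 5,411 × $26 = $140,686. Book value $288,120.

$140,686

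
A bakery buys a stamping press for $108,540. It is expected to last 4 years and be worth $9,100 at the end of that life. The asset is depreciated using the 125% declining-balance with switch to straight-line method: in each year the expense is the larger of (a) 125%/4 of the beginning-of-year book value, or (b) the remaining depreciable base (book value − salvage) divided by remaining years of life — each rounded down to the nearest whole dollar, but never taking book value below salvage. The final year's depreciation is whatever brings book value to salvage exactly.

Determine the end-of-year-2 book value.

$51,303

Depreciable base = $108,540 − $9,100 = $99,440.
Year 1: DB = ⌊$108,540 × 125%/4⌋ = $33,918; SL = ⌊$99,440/4⌋ = $24,860 → take DB $33,918. Book value $74,622.
Year 2: DB = ⌊$74,622 × 125%/4⌋ = $23,319; SL = ⌊$65,522/3⌋ = $21,840 → take DB $23,319. Book value $51,303.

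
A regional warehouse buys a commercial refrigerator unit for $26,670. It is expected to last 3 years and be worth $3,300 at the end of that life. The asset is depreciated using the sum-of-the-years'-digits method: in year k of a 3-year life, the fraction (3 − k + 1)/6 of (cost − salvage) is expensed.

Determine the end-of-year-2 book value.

Depreciable base = $26,670 − $3,300 = $23,370.
Sum of the years' digits = 3+2+1 = 6.
Year 1: $23,370 × 3/6 = $11,685. Book value $14,985.
Year 2: $23,370 × 2/6 = $7,790. Book value $7,195.

$7,195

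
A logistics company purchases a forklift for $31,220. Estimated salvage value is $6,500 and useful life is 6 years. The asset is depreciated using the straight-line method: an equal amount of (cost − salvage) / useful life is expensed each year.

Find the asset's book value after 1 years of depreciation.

Depreciable base = $31,220 − $6,500 = $24,720.
Annual expense = $24,720 / 6 = $4,120.
End of year 1: book value $27,100.

$27,100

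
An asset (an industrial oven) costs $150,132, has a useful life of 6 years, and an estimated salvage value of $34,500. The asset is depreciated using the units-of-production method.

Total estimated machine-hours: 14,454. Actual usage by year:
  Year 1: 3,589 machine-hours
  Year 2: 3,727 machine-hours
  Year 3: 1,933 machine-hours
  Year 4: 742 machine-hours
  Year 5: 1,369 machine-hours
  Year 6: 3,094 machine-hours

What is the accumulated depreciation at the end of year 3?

Depreciable base = $150,132 − $34,500 = $115,632.
Rate = $115,632 / 14,454 machine-hours = $8 per machine-hour.
Year 1: 3,589 × $8 = $28,712. Book value $121,420.
Year 2: 3,727 × $8 = $29,816. Book value $91,604.
Year 3: 1,933 × $8 = $15,464. Book value $76,140.
Accumulated through year 3 = $150,132 − $76,140 = $73,992.

$73,992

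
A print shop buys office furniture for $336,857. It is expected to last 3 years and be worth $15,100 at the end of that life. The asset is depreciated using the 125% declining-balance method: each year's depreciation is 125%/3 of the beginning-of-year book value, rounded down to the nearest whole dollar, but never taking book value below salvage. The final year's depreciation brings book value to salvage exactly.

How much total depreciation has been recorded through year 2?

Depreciable base = $336,857 − $15,100 = $321,757.
Year 1: ⌊$336,857 × 125%/3⌋ = $140,357. Book value $196,500.
Year 2: ⌊$196,500 × 125%/3⌋ = $81,875. Book value $114,625.
Accumulated through year 2 = $336,857 − $114,625 = $222,232.

$222,232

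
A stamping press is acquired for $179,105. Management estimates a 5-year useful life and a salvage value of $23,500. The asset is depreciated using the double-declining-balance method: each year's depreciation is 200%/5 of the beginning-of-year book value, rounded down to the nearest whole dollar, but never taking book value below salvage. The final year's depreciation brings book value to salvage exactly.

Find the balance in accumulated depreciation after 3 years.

$140,418

Depreciable base = $179,105 − $23,500 = $155,605.
Year 1: ⌊$179,105 × 200%/5⌋ = $71,642. Book value $107,463.
Year 2: ⌊$107,463 × 200%/5⌋ = $42,985. Book value $64,478.
Year 3: ⌊$64,478 × 200%/5⌋ = $25,791. Book value $38,687.
Accumulated through year 3 = $179,105 − $38,687 = $140,418.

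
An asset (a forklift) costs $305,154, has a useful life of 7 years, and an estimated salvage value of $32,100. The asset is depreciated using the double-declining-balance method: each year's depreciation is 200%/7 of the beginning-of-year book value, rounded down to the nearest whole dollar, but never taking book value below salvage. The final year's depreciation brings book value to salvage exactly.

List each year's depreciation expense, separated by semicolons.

$87,186; $62,276; $44,483; $31,774; $22,695; $16,211; $8,429

Depreciable base = $305,154 − $32,100 = $273,054.
Year 1: ⌊$305,154 × 200%/7⌋ = $87,186. Book value $217,968.
Year 2: ⌊$217,968 × 200%/7⌋ = $62,276. Book value $155,692.
Year 3: ⌊$155,692 × 200%/7⌋ = $44,483. Book value $111,209.
Year 4: ⌊$111,209 × 200%/7⌋ = $31,774. Book value $79,435.
Year 5: ⌊$79,435 × 200%/7⌋ = $22,695. Book value $56,740.
Year 6: ⌊$56,740 × 200%/7⌋ = $16,211. Book value $40,529.
Year 7 (final): $40,529 − $32,100 = $8,429. Book value $32,100.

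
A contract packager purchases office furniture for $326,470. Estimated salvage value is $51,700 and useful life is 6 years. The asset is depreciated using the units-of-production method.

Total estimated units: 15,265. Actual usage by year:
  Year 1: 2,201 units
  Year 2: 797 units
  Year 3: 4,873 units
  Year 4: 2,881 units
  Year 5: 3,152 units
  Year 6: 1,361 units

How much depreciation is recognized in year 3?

Depreciable base = $326,470 − $51,700 = $274,770.
Rate = $274,770 / 15,265 units = $18 per unit.
Year 1: 2,201 × $18 = $39,618. Book value $286,852.
Year 2: 797 × $18 = $14,346. Book value $272,506.
Year 3: 4,873 × $18 = $87,714. Book value $184,792.

$87,714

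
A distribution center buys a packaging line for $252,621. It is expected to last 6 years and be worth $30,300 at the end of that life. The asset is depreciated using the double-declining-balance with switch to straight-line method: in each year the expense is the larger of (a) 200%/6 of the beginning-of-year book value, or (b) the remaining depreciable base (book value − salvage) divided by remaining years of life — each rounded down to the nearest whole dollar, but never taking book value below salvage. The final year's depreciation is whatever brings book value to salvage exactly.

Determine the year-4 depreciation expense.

$24,950

Depreciable base = $252,621 − $30,300 = $222,321.
Year 1: DB = ⌊$252,621 × 200%/6⌋ = $84,207; SL = ⌊$222,321/6⌋ = $37,053 → take DB $84,207. Book value $168,414.
Year 2: DB = ⌊$168,414 × 200%/6⌋ = $56,138; SL = ⌊$138,114/5⌋ = $27,622 → take DB $56,138. Book value $112,276.
Year 3: DB = ⌊$112,276 × 200%/6⌋ = $37,425; SL = ⌊$81,976/4⌋ = $20,494 → take DB $37,425. Book value $74,851.
Year 4: DB = ⌊$74,851 × 200%/6⌋ = $24,950; SL = ⌊$44,551/3⌋ = $14,850 → take DB $24,950. Book value $49,901.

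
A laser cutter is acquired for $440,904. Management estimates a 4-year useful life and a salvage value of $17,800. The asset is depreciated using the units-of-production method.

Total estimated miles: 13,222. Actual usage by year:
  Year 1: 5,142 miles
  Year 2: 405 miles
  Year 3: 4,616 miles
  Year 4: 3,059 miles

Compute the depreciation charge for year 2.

Depreciable base = $440,904 − $17,800 = $423,104.
Rate = $423,104 / 13,222 miles = $32 per mile.
Year 1: 5,142 × $32 = $164,544. Book value $276,360.
Year 2: 405 × $32 = $12,960. Book value $263,400.

$12,960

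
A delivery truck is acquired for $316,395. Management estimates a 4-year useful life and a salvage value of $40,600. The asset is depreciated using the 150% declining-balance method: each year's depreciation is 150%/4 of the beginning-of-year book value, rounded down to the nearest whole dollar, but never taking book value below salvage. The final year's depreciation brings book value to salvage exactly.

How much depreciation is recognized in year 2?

Depreciable base = $316,395 − $40,600 = $275,795.
Year 1: ⌊$316,395 × 150%/4⌋ = $118,648. Book value $197,747.
Year 2: ⌊$197,747 × 150%/4⌋ = $74,155. Book value $123,592.

$74,155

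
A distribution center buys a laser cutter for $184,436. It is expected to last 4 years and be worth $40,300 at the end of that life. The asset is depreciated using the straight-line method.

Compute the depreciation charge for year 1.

$36,034

Depreciable base = $184,436 − $40,300 = $144,136.
Annual expense = $144,136 / 4 = $36,034.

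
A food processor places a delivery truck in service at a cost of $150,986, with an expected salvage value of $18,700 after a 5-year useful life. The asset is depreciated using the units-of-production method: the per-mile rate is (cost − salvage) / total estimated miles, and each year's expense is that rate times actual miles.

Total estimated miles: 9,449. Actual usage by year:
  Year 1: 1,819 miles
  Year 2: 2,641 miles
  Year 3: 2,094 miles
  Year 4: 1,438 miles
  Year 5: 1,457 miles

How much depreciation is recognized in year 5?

$20,398

Depreciable base = $150,986 − $18,700 = $132,286.
Rate = $132,286 / 9,449 miles = $14 per mile.
Year 1: 1,819 × $14 = $25,466. Book value $125,520.
Year 2: 2,641 × $14 = $36,974. Book value $88,546.
Year 3: 2,094 × $14 = $29,316. Book value $59,230.
Year 4: 1,438 × $14 = $20,132. Book value $39,098.
Year 5: 1,457 × $14 = $20,398. Book value $18,700.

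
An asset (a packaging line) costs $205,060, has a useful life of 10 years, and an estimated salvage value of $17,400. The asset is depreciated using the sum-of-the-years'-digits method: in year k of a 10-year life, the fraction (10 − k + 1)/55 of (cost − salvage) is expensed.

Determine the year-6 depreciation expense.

$17,060

Depreciable base = $205,060 − $17,400 = $187,660.
Sum of the years' digits = 10+9+8+7+6+5+4+3+2+1 = 55.
Year 1: $187,660 × 10/55 = $34,120. Book value $170,940.
Year 2: $187,660 × 9/55 = $30,708. Book value $140,232.
Year 3: $187,660 × 8/55 = $27,296. Book value $112,936.
Year 4: $187,660 × 7/55 = $23,884. Book value $89,052.
Year 5: $187,660 × 6/55 = $20,472. Book value $68,580.
Year 6: $187,660 × 5/55 = $17,060. Book value $51,520.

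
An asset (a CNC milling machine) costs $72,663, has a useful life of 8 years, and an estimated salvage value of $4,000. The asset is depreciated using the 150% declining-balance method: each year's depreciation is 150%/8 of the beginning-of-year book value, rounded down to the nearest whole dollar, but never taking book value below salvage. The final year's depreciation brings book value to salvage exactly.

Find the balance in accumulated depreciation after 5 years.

Depreciable base = $72,663 − $4,000 = $68,663.
Year 1: ⌊$72,663 × 150%/8⌋ = $13,624. Book value $59,039.
Year 2: ⌊$59,039 × 150%/8⌋ = $11,069. Book value $47,970.
Year 3: ⌊$47,970 × 150%/8⌋ = $8,994. Book value $38,976.
Year 4: ⌊$38,976 × 150%/8⌋ = $7,308. Book value $31,668.
Year 5: ⌊$31,668 × 150%/8⌋ = $5,937. Book value $25,731.
Accumulated through year 5 = $72,663 − $25,731 = $46,932.

$46,932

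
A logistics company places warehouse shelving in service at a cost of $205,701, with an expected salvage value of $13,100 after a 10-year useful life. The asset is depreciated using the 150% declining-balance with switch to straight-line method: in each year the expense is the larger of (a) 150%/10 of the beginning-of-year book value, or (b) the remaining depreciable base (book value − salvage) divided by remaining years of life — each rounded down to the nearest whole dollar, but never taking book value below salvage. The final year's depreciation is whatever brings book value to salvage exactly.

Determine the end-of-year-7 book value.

Depreciable base = $205,701 − $13,100 = $192,601.
Year 1: DB = ⌊$205,701 × 150%/10⌋ = $30,855; SL = ⌊$192,601/10⌋ = $19,260 → take DB $30,855. Book value $174,846.
Year 2: DB = ⌊$174,846 × 150%/10⌋ = $26,226; SL = ⌊$161,746/9⌋ = $17,971 → take DB $26,226. Book value $148,620.
Year 3: DB = ⌊$148,620 × 150%/10⌋ = $22,293; SL = ⌊$135,520/8⌋ = $16,940 → take DB $22,293. Book value $126,327.
Year 4: DB = ⌊$126,327 × 150%/10⌋ = $18,949; SL = ⌊$113,227/7⌋ = $16,175 → take DB $18,949. Book value $107,378.
Year 5: DB = ⌊$107,378 × 150%/10⌋ = $16,106; SL = ⌊$94,278/6⌋ = $15,713 → take DB $16,106. Book value $91,272.
Year 6: DB = ⌊$91,272 × 150%/10⌋ = $13,690; SL = ⌊$78,172/5⌋ = $15,634 → take SL $15,634. Book value $75,638.
Year 7: DB = ⌊$75,638 × 150%/10⌋ = $11,345; SL = ⌊$62,538/4⌋ = $15,634 → take SL $15,634. Book value $60,004.

$60,004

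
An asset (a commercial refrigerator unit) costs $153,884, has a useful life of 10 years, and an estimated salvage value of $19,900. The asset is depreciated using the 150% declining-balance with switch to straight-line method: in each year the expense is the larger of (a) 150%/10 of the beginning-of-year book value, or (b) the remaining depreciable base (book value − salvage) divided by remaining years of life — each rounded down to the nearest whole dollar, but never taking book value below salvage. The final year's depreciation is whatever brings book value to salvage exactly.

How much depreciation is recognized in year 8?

$9,535

Depreciable base = $153,884 − $19,900 = $133,984.
Year 1: DB = ⌊$153,884 × 150%/10⌋ = $23,082; SL = ⌊$133,984/10⌋ = $13,398 → take DB $23,082. Book value $130,802.
Year 2: DB = ⌊$130,802 × 150%/10⌋ = $19,620; SL = ⌊$110,902/9⌋ = $12,322 → take DB $19,620. Book value $111,182.
Year 3: DB = ⌊$111,182 × 150%/10⌋ = $16,677; SL = ⌊$91,282/8⌋ = $11,410 → take DB $16,677. Book value $94,505.
Year 4: DB = ⌊$94,505 × 150%/10⌋ = $14,175; SL = ⌊$74,605/7⌋ = $10,657 → take DB $14,175. Book value $80,330.
Year 5: DB = ⌊$80,330 × 150%/10⌋ = $12,049; SL = ⌊$60,430/6⌋ = $10,071 → take DB $12,049. Book value $68,281.
Year 6: DB = ⌊$68,281 × 150%/10⌋ = $10,242; SL = ⌊$48,381/5⌋ = $9,676 → take DB $10,242. Book value $58,039.
Year 7: DB = ⌊$58,039 × 150%/10⌋ = $8,705; SL = ⌊$38,139/4⌋ = $9,534 → take SL $9,534. Book value $48,505.
Year 8: DB = ⌊$48,505 × 150%/10⌋ = $7,275; SL = ⌊$28,605/3⌋ = $9,535 → take SL $9,535. Book value $38,970.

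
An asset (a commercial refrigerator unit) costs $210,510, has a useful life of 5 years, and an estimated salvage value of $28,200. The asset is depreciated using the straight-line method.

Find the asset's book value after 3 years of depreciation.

$101,124

Depreciable base = $210,510 − $28,200 = $182,310.
Annual expense = $182,310 / 5 = $36,462.
End of year 1: book value $174,048.
End of year 2: book value $137,586.
End of year 3: book value $101,124.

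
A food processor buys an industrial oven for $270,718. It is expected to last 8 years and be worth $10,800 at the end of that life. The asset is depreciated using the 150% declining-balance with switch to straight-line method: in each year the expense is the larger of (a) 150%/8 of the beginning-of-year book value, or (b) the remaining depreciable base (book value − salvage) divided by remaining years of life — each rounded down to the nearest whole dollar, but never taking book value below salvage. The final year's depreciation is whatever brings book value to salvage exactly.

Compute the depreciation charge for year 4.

$27,226

Depreciable base = $270,718 − $10,800 = $259,918.
Year 1: DB = ⌊$270,718 × 150%/8⌋ = $50,759; SL = ⌊$259,918/8⌋ = $32,489 → take DB $50,759. Book value $219,959.
Year 2: DB = ⌊$219,959 × 150%/8⌋ = $41,242; SL = ⌊$209,159/7⌋ = $29,879 → take DB $41,242. Book value $178,717.
Year 3: DB = ⌊$178,717 × 150%/8⌋ = $33,509; SL = ⌊$167,917/6⌋ = $27,986 → take DB $33,509. Book value $145,208.
Year 4: DB = ⌊$145,208 × 150%/8⌋ = $27,226; SL = ⌊$134,408/5⌋ = $26,881 → take DB $27,226. Book value $117,982.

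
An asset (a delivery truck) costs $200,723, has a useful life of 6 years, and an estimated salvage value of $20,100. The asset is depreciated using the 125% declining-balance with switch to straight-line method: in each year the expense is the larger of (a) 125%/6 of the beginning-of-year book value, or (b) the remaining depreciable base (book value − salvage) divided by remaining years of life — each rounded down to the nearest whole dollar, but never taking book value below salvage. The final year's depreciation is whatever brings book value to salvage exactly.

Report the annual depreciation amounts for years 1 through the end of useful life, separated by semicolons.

Depreciable base = $200,723 − $20,100 = $180,623.
Year 1: DB = ⌊$200,723 × 125%/6⌋ = $41,817; SL = ⌊$180,623/6⌋ = $30,103 → take DB $41,817. Book value $158,906.
Year 2: DB = ⌊$158,906 × 125%/6⌋ = $33,105; SL = ⌊$138,806/5⌋ = $27,761 → take DB $33,105. Book value $125,801.
Year 3: DB = ⌊$125,801 × 125%/6⌋ = $26,208; SL = ⌊$105,701/4⌋ = $26,425 → take SL $26,425. Book value $99,376.
Year 4: DB = ⌊$99,376 × 125%/6⌋ = $20,703; SL = ⌊$79,276/3⌋ = $26,425 → take SL $26,425. Book value $72,951.
Year 5: DB = ⌊$72,951 × 125%/6⌋ = $15,198; SL = ⌊$52,851/2⌋ = $26,425 → take SL $26,425. Book value $46,526.
Year 6 (final): $46,526 − $20,100 = $26,426. Book value $20,100.

$41,817; $33,105; $26,425; $26,425; $26,425; $26,426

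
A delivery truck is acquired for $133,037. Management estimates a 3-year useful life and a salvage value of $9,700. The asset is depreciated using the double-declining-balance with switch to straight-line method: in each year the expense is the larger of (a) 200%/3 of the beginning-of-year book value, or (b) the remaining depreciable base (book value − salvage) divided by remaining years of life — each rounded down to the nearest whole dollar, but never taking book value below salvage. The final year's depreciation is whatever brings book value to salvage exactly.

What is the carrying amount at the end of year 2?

$14,782

Depreciable base = $133,037 − $9,700 = $123,337.
Year 1: DB = ⌊$133,037 × 200%/3⌋ = $88,691; SL = ⌊$123,337/3⌋ = $41,112 → take DB $88,691. Book value $44,346.
Year 2: DB = ⌊$44,346 × 200%/3⌋ = $29,564; SL = ⌊$34,646/2⌋ = $17,323 → take DB $29,564. Book value $14,782.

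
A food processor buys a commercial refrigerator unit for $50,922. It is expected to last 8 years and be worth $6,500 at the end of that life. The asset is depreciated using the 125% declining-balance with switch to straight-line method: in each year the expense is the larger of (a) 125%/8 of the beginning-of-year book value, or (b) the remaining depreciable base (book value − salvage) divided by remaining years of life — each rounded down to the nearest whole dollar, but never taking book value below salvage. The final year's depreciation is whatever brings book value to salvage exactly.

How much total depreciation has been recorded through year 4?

$25,150

Depreciable base = $50,922 − $6,500 = $44,422.
Year 1: DB = ⌊$50,922 × 125%/8⌋ = $7,956; SL = ⌊$44,422/8⌋ = $5,552 → take DB $7,956. Book value $42,966.
Year 2: DB = ⌊$42,966 × 125%/8⌋ = $6,713; SL = ⌊$36,466/7⌋ = $5,209 → take DB $6,713. Book value $36,253.
Year 3: DB = ⌊$36,253 × 125%/8⌋ = $5,664; SL = ⌊$29,753/6⌋ = $4,958 → take DB $5,664. Book value $30,589.
Year 4: DB = ⌊$30,589 × 125%/8⌋ = $4,779; SL = ⌊$24,089/5⌋ = $4,817 → take SL $4,817. Book value $25,772.
Accumulated through year 4 = $50,922 − $25,772 = $25,150.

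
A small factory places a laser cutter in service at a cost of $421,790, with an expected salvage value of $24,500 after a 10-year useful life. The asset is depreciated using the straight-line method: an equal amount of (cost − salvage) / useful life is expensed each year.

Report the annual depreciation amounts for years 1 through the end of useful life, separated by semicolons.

Depreciable base = $421,790 − $24,500 = $397,290.
Annual expense = $397,290 / 10 = $39,729.
End of year 1: book value $382,061.
End of year 2: book value $342,332.
End of year 3: book value $302,603.
End of year 4: book value $262,874.
End of year 5: book value $223,145.
End of year 6: book value $183,416.
End of year 7: book value $143,687.
End of year 8: book value $103,958.
End of year 9: book value $64,229.
End of year 10: book value $24,500.

$39,729; $39,729; $39,729; $39,729; $39,729; $39,729; $39,729; $39,729; $39,729; $39,729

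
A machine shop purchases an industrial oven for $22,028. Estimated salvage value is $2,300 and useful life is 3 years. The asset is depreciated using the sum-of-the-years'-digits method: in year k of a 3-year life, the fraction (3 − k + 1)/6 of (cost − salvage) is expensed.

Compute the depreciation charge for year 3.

$3,288

Depreciable base = $22,028 − $2,300 = $19,728.
Sum of the years' digits = 3+2+1 = 6.
Year 1: $19,728 × 3/6 = $9,864. Book value $12,164.
Year 2: $19,728 × 2/6 = $6,576. Book value $5,588.
Year 3: $19,728 × 1/6 = $3,288. Book value $2,300.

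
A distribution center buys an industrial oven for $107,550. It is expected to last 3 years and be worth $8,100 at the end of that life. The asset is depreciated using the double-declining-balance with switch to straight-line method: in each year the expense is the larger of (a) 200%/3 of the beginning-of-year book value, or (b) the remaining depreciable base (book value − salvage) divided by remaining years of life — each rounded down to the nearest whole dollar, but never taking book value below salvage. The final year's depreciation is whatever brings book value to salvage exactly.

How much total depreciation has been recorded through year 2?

$95,600

Depreciable base = $107,550 − $8,100 = $99,450.
Year 1: DB = ⌊$107,550 × 200%/3⌋ = $71,700; SL = ⌊$99,450/3⌋ = $33,150 → take DB $71,700. Book value $35,850.
Year 2: DB = ⌊$35,850 × 200%/3⌋ = $23,900; SL = ⌊$27,750/2⌋ = $13,875 → take DB $23,900. Book value $11,950.
Accumulated through year 2 = $107,550 − $11,950 = $95,600.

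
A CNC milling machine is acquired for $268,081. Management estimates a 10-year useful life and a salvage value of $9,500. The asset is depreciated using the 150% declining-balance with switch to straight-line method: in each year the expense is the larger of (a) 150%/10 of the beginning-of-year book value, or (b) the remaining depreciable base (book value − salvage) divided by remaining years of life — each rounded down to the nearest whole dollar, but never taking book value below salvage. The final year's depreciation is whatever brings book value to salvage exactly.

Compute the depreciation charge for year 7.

$21,740

Depreciable base = $268,081 − $9,500 = $258,581.
Year 1: DB = ⌊$268,081 × 150%/10⌋ = $40,212; SL = ⌊$258,581/10⌋ = $25,858 → take DB $40,212. Book value $227,869.
Year 2: DB = ⌊$227,869 × 150%/10⌋ = $34,180; SL = ⌊$218,369/9⌋ = $24,263 → take DB $34,180. Book value $193,689.
Year 3: DB = ⌊$193,689 × 150%/10⌋ = $29,053; SL = ⌊$184,189/8⌋ = $23,023 → take DB $29,053. Book value $164,636.
Year 4: DB = ⌊$164,636 × 150%/10⌋ = $24,695; SL = ⌊$155,136/7⌋ = $22,162 → take DB $24,695. Book value $139,941.
Year 5: DB = ⌊$139,941 × 150%/10⌋ = $20,991; SL = ⌊$130,441/6⌋ = $21,740 → take SL $21,740. Book value $118,201.
Year 6: DB = ⌊$118,201 × 150%/10⌋ = $17,730; SL = ⌊$108,701/5⌋ = $21,740 → take SL $21,740. Book value $96,461.
Year 7: DB = ⌊$96,461 × 150%/10⌋ = $14,469; SL = ⌊$86,961/4⌋ = $21,740 → take SL $21,740. Book value $74,721.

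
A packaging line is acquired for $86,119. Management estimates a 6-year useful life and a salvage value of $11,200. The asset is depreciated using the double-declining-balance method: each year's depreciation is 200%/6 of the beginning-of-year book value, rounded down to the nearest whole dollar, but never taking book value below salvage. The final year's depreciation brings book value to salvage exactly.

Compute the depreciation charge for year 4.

Depreciable base = $86,119 − $11,200 = $74,919.
Year 1: ⌊$86,119 × 200%/6⌋ = $28,706. Book value $57,413.
Year 2: ⌊$57,413 × 200%/6⌋ = $19,137. Book value $38,276.
Year 3: ⌊$38,276 × 200%/6⌋ = $12,758. Book value $25,518.
Year 4: ⌊$25,518 × 200%/6⌋ = $8,506. Book value $17,012.

$8,506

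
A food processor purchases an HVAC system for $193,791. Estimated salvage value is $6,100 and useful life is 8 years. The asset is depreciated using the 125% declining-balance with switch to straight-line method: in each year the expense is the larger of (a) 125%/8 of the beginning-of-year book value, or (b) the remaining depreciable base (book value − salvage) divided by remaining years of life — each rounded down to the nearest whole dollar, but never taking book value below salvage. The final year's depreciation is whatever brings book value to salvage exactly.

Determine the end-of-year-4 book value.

$94,010

Depreciable base = $193,791 − $6,100 = $187,691.
Year 1: DB = ⌊$193,791 × 125%/8⌋ = $30,279; SL = ⌊$187,691/8⌋ = $23,461 → take DB $30,279. Book value $163,512.
Year 2: DB = ⌊$163,512 × 125%/8⌋ = $25,548; SL = ⌊$157,412/7⌋ = $22,487 → take DB $25,548. Book value $137,964.
Year 3: DB = ⌊$137,964 × 125%/8⌋ = $21,556; SL = ⌊$131,864/6⌋ = $21,977 → take SL $21,977. Book value $115,987.
Year 4: DB = ⌊$115,987 × 125%/8⌋ = $18,122; SL = ⌊$109,887/5⌋ = $21,977 → take SL $21,977. Book value $94,010.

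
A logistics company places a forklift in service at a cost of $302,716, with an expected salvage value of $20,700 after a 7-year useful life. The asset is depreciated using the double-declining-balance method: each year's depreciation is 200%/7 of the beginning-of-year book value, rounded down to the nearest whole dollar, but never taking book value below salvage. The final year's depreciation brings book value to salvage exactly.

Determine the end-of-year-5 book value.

$56,286

Depreciable base = $302,716 − $20,700 = $282,016.
Year 1: ⌊$302,716 × 200%/7⌋ = $86,490. Book value $216,226.
Year 2: ⌊$216,226 × 200%/7⌋ = $61,778. Book value $154,448.
Year 3: ⌊$154,448 × 200%/7⌋ = $44,128. Book value $110,320.
Year 4: ⌊$110,320 × 200%/7⌋ = $31,520. Book value $78,800.
Year 5: ⌊$78,800 × 200%/7⌋ = $22,514. Book value $56,286.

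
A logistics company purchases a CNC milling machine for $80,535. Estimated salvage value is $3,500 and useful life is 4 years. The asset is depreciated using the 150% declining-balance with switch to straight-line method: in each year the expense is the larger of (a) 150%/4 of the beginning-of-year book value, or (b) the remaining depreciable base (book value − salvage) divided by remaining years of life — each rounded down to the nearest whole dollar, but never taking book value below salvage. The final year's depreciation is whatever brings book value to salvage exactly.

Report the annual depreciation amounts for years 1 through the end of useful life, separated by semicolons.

Depreciable base = $80,535 − $3,500 = $77,035.
Year 1: DB = ⌊$80,535 × 150%/4⌋ = $30,200; SL = ⌊$77,035/4⌋ = $19,258 → take DB $30,200. Book value $50,335.
Year 2: DB = ⌊$50,335 × 150%/4⌋ = $18,875; SL = ⌊$46,835/3⌋ = $15,611 → take DB $18,875. Book value $31,460.
Year 3: DB = ⌊$31,460 × 150%/4⌋ = $11,797; SL = ⌊$27,960/2⌋ = $13,980 → take SL $13,980. Book value $17,480.
Year 4 (final): $17,480 − $3,500 = $13,980. Book value $3,500.

$30,200; $18,875; $13,980; $13,980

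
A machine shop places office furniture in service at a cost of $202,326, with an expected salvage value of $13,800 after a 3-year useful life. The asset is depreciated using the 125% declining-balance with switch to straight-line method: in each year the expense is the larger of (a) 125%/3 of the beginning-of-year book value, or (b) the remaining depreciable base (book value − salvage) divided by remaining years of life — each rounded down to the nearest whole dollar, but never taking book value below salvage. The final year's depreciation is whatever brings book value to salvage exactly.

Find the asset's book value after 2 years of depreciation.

Depreciable base = $202,326 − $13,800 = $188,526.
Year 1: DB = ⌊$202,326 × 125%/3⌋ = $84,302; SL = ⌊$188,526/3⌋ = $62,842 → take DB $84,302. Book value $118,024.
Year 2: DB = ⌊$118,024 × 125%/3⌋ = $49,176; SL = ⌊$104,224/2⌋ = $52,112 → take SL $52,112. Book value $65,912.

$65,912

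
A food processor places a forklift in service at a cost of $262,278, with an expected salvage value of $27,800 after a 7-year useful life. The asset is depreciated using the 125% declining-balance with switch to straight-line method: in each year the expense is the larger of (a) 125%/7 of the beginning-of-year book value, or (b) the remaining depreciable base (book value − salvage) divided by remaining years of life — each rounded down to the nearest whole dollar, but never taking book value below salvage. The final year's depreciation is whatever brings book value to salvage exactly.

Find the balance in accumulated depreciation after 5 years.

$175,692

Depreciable base = $262,278 − $27,800 = $234,478.
Year 1: DB = ⌊$262,278 × 125%/7⌋ = $46,835; SL = ⌊$234,478/7⌋ = $33,496 → take DB $46,835. Book value $215,443.
Year 2: DB = ⌊$215,443 × 125%/7⌋ = $38,471; SL = ⌊$187,643/6⌋ = $31,273 → take DB $38,471. Book value $176,972.
Year 3: DB = ⌊$176,972 × 125%/7⌋ = $31,602; SL = ⌊$149,172/5⌋ = $29,834 → take DB $31,602. Book value $145,370.
Year 4: DB = ⌊$145,370 × 125%/7⌋ = $25,958; SL = ⌊$117,570/4⌋ = $29,392 → take SL $29,392. Book value $115,978.
Year 5: DB = ⌊$115,978 × 125%/7⌋ = $20,710; SL = ⌊$88,178/3⌋ = $29,392 → take SL $29,392. Book value $86,586.
Accumulated through year 5 = $262,278 − $86,586 = $175,692.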